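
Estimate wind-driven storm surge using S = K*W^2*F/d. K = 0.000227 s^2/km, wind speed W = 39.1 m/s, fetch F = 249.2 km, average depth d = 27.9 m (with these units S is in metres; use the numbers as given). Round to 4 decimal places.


S = K * W^2 * F / d
W^2 = 39.1^2 = 1528.81
S = 0.000227 * 1528.81 * 249.2 / 27.9
Numerator = 0.000227 * 1528.81 * 249.2 = 86.482336
S = 86.482336 / 27.9 = 3.0997 m

3.0997


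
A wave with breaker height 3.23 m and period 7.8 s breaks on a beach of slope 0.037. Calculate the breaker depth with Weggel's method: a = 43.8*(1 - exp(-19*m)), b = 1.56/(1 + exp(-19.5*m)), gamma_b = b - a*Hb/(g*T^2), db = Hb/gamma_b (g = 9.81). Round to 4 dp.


a = 43.8 * (1 - exp(-19 * m))
exp(-19 * 0.037) = exp(-0.7030) = 0.495098
a = 43.8 * (1 - 0.495098) = 22.114717
b = 1.56 / (1 + exp(-19.5 * m))
exp(-19.5 * 0.037) = exp(-0.7215) = 0.486023
b = 1.56 / (1 + 0.486023) = 1.049782
Hb / (g * T^2) = 3.23 / (9.81 * 7.8^2) = 3.23 / 596.8404 = 0.00541183
gamma_b = b - a * Hb/(g*T^2) = 1.049782 - 22.114717 * 0.00541183 = 0.930101
db = Hb / gamma_b = 3.23 / 0.930101
db = 3.4727 m

3.4727


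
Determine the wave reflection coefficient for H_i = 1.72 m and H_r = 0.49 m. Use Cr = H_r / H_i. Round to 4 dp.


Cr = H_r / H_i
Cr = 0.49 / 1.72
Cr = 0.2849

0.2849


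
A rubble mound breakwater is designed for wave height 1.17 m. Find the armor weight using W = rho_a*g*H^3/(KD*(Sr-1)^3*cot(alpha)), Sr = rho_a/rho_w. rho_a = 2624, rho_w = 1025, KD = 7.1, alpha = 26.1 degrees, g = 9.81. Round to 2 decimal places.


Sr = rho_a / rho_w = 2624 / 1025 = 2.560000
(Sr - 1) = 1.560000
(Sr - 1)^3 = 3.796416
cot(26.1) = 1 / tan(26.1) = 1 / 0.489895 = 2.041254
Numerator = 2624 * 9.81 * 1.17^3 = 41227.8249
Denominator = 7.1 * 3.796416 * 2.041254 = 55.021089
W = 41227.8249 / 55.021089
W = 749.31 N

749.31


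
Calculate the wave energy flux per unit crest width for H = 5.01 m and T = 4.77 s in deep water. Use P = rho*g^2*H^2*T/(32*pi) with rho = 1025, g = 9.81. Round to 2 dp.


P = rho * g^2 * H^2 * T / (32 * pi)
P = 1025 * 9.81^2 * 5.01^2 * 4.77 / (32 * pi)
P = 1025 * 96.2361 * 25.1001 * 4.77 / 100.53096
P = 117477.81 W/m

117477.81


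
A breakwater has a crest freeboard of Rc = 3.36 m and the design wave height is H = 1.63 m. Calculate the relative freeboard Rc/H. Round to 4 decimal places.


Relative freeboard = Rc / H
= 3.36 / 1.63
= 2.0613

2.0613


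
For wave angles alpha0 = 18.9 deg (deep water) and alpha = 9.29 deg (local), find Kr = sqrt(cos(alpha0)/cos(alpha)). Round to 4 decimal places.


Kr = sqrt(cos(alpha0) / cos(alpha))
cos(18.9) = 0.946085
cos(9.29) = 0.986884
Kr = sqrt(0.946085 / 0.986884)
Kr = sqrt(0.958659)
Kr = 0.9791

0.9791


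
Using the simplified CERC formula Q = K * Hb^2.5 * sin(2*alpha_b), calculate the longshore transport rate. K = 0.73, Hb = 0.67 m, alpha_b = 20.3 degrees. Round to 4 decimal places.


Q = K * Hb^2.5 * sin(2 * alpha_b)
Hb^2.5 = 0.67^2.5 = 0.367440
sin(2 * 20.3) = sin(40.6) = 0.650774
Q = 0.73 * 0.367440 * 0.650774
Q = 0.1746 m^3/s

0.1746


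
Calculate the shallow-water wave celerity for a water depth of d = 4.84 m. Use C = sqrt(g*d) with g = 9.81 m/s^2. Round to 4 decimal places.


Using the shallow-water approximation:
C = sqrt(g * d) = sqrt(9.81 * 4.84)
C = sqrt(47.4804)
C = 6.8906 m/s

6.8906


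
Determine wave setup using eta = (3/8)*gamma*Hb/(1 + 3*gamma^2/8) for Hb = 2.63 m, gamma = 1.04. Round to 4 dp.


eta = (3/8) * gamma * Hb / (1 + 3*gamma^2/8)
Numerator = (3/8) * 1.04 * 2.63 = 1.025700
Denominator = 1 + 3*1.04^2/8 = 1 + 0.405600 = 1.405600
eta = 1.025700 / 1.405600
eta = 0.7297 m

0.7297


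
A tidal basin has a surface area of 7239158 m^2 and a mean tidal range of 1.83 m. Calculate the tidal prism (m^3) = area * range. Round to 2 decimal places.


Tidal prism = Area * Tidal range
P = 7239158 * 1.83
P = 13247659.14 m^3

13247659.14


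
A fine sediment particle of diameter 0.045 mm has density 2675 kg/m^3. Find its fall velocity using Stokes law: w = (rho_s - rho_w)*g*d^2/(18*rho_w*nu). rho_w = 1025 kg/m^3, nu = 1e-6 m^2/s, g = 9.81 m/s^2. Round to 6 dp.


w = (rho_s - rho_w) * g * d^2 / (18 * rho_w * nu)
d = 0.045 mm = 0.000045 m
rho_s - rho_w = 2675 - 1025 = 1650
Numerator = 1650 * 9.81 * (0.000045)^2 = 0.000032777662
Denominator = 18 * 1025 * 1e-6 = 0.018450
w = 0.001777 m/s

0.001777


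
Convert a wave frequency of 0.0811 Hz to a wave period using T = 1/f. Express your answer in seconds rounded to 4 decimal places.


T = 1 / f
T = 1 / 0.0811
T = 12.3305 s

12.3305


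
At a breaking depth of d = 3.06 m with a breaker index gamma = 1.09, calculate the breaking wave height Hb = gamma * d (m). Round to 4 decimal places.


Hb = gamma * d
Hb = 1.09 * 3.06
Hb = 3.3354 m

3.3354


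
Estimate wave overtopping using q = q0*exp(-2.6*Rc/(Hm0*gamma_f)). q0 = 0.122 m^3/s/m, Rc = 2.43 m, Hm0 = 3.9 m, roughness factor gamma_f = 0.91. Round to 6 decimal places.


q = q0 * exp(-2.6 * Rc / (Hm0 * gamma_f))
Exponent = -2.6 * 2.43 / (3.9 * 0.91)
= -2.6 * 2.43 / 3.5490
= -1.780220
exp(-1.780220) = 0.168601
q = 0.122 * 0.168601
q = 0.020569 m^3/s/m

0.020569


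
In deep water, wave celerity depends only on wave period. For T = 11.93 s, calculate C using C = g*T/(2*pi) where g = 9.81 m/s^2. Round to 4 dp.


We use the deep-water celerity formula:
C = g * T / (2 * pi)
C = 9.81 * 11.93 / (2 * 3.14159...)
C = 117.033300 / 6.283185
C = 18.6264 m/s

18.6264


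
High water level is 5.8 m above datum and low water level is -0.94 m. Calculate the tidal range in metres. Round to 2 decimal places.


Tidal range = High water - Low water
Tidal range = 5.8 - (-0.94)
Tidal range = 6.74 m

6.74


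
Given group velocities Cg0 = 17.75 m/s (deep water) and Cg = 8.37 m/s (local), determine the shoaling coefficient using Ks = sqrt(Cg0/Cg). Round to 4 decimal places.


Ks = sqrt(Cg0 / Cg)
Ks = sqrt(17.75 / 8.37)
Ks = sqrt(2.1207)
Ks = 1.4563

1.4563


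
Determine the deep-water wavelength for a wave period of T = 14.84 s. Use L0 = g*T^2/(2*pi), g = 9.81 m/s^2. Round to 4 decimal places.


L0 = g * T^2 / (2 * pi)
L0 = 9.81 * 14.84^2 / (2 * pi)
L0 = 9.81 * 220.2256 / 6.28319
L0 = 2160.4131 / 6.28319
L0 = 343.8404 m

343.8404


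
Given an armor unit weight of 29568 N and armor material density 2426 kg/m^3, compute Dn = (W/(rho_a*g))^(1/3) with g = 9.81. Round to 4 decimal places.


V = W / (rho_a * g)
V = 29568 / (2426 * 9.81)
V = 29568 / 23799.06
V = 1.242402 m^3
Dn = V^(1/3) = 1.242402^(1/3)
Dn = 1.0750 m

1.0750


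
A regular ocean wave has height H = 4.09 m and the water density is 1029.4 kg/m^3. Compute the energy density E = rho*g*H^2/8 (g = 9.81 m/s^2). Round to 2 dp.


E = (1/8) * rho * g * H^2
E = (1/8) * 1029.4 * 9.81 * 4.09^2
E = 0.125 * 1029.4 * 9.81 * 16.7281
E = 21115.91 J/m^2

21115.91


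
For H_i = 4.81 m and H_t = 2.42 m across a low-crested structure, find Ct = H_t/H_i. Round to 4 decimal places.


Ct = H_t / H_i
Ct = 2.42 / 4.81
Ct = 0.5031

0.5031


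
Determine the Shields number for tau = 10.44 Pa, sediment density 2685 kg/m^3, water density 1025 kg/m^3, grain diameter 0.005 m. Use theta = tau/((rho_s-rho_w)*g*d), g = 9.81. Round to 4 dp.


theta = tau / ((rho_s - rho_w) * g * d)
rho_s - rho_w = 2685 - 1025 = 1660
Denominator = 1660 * 9.81 * 0.005 = 81.423000
theta = 10.44 / 81.423000
theta = 0.1282

0.1282


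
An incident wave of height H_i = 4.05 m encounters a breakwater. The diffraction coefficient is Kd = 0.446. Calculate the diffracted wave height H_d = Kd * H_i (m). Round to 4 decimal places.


H_d = Kd * H_i
H_d = 0.446 * 4.05
H_d = 1.8063 m

1.8063


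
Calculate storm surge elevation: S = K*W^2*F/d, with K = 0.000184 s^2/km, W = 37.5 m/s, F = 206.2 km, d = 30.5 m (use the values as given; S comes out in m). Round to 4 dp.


S = K * W^2 * F / d
W^2 = 37.5^2 = 1406.25
S = 0.000184 * 1406.25 * 206.2 / 30.5
Numerator = 0.000184 * 1406.25 * 206.2 = 53.354250
S = 53.354250 / 30.5 = 1.7493 m

1.7493


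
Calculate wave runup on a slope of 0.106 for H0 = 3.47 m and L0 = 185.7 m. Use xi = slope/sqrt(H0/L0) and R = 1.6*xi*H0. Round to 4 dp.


xi = slope / sqrt(H0/L0)
H0/L0 = 3.47/185.7 = 0.018686
sqrt(0.018686) = 0.136697
xi = 0.106 / 0.136697 = 0.775438
R = 1.6 * xi * H0 = 1.6 * 0.775438 * 3.47
R = 4.3052 m

4.3052


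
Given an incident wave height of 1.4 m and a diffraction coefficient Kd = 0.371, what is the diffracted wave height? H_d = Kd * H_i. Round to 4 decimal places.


H_d = Kd * H_i
H_d = 0.371 * 1.4
H_d = 0.5194 m

0.5194


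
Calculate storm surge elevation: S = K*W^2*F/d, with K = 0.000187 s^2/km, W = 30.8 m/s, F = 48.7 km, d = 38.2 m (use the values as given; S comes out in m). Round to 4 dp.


S = K * W^2 * F / d
W^2 = 30.8^2 = 948.64
S = 0.000187 * 948.64 * 48.7 / 38.2
Numerator = 0.000187 * 948.64 * 48.7 = 8.639170
S = 8.639170 / 38.2 = 0.2262 m

0.2262


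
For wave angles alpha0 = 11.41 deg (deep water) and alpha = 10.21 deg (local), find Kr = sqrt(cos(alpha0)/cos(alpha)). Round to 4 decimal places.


Kr = sqrt(cos(alpha0) / cos(alpha))
cos(11.41) = 0.980237
cos(10.21) = 0.984165
Kr = sqrt(0.980237 / 0.984165)
Kr = sqrt(0.996009)
Kr = 0.9980

0.9980


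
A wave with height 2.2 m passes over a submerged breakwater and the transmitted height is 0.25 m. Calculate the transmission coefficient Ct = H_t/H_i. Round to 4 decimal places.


Ct = H_t / H_i
Ct = 0.25 / 2.2
Ct = 0.1136

0.1136


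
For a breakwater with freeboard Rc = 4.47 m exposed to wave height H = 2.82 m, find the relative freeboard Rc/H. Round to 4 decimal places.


Relative freeboard = Rc / H
= 4.47 / 2.82
= 1.5851

1.5851


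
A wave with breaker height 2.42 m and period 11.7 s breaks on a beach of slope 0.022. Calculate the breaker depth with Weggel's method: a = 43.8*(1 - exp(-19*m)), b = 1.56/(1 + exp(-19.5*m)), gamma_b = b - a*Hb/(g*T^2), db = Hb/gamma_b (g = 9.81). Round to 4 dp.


a = 43.8 * (1 - exp(-19 * m))
exp(-19 * 0.022) = exp(-0.4180) = 0.658362
a = 43.8 * (1 - 0.658362) = 14.963734
b = 1.56 / (1 + exp(-19.5 * m))
exp(-19.5 * 0.022) = exp(-0.4290) = 0.651160
b = 1.56 / (1 + 0.651160) = 0.944790
Hb / (g * T^2) = 2.42 / (9.81 * 11.7^2) = 2.42 / 1342.8909 = 0.00180208
gamma_b = b - a * Hb/(g*T^2) = 0.944790 - 14.963734 * 0.00180208 = 0.917824
db = Hb / gamma_b = 2.42 / 0.917824
db = 2.6367 m

2.6367


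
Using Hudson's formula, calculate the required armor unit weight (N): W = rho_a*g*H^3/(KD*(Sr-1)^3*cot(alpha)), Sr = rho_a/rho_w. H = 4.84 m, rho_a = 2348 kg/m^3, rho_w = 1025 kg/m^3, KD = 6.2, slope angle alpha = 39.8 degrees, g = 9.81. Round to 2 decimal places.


Sr = rho_a / rho_w = 2348 / 1025 = 2.290732
(Sr - 1) = 1.290732
(Sr - 1)^3 = 2.150344
cot(39.8) = 1 / tan(39.8) = 1 / 0.833169 = 1.200237
Numerator = 2348 * 9.81 * 4.84^3 = 2611579.1031
Denominator = 6.2 * 2.150344 * 1.200237 = 16.001723
W = 2611579.1031 / 16.001723
W = 163206.12 N

163206.12


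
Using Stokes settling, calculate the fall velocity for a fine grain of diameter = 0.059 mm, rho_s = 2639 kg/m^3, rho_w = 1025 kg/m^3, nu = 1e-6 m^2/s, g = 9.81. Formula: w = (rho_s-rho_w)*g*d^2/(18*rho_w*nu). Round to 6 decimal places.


w = (rho_s - rho_w) * g * d^2 / (18 * rho_w * nu)
d = 0.059 mm = 0.000059 m
rho_s - rho_w = 2639 - 1025 = 1614
Numerator = 1614 * 9.81 * (0.000059)^2 = 0.000055115857
Denominator = 18 * 1025 * 1e-6 = 0.018450
w = 0.002987 m/s

0.002987


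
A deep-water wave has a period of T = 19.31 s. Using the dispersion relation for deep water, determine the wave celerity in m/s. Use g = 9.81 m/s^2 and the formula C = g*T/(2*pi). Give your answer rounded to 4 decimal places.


We use the deep-water celerity formula:
C = g * T / (2 * pi)
C = 9.81 * 19.31 / (2 * 3.14159...)
C = 189.431100 / 6.283185
C = 30.1489 m/s

30.1489


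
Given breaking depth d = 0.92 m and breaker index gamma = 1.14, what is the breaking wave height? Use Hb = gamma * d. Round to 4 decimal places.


Hb = gamma * d
Hb = 1.14 * 0.92
Hb = 1.0488 m

1.0488


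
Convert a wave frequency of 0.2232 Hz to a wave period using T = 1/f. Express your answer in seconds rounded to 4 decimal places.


T = 1 / f
T = 1 / 0.2232
T = 4.4803 s

4.4803


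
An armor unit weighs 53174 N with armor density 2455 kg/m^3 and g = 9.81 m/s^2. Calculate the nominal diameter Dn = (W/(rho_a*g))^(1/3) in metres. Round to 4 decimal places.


V = W / (rho_a * g)
V = 53174 / (2455 * 9.81)
V = 53174 / 24083.55
V = 2.207897 m^3
Dn = V^(1/3) = 2.207897^(1/3)
Dn = 1.3021 m

1.3021


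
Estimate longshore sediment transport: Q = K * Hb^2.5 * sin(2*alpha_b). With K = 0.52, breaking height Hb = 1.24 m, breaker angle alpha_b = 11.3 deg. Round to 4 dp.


Q = K * Hb^2.5 * sin(2 * alpha_b)
Hb^2.5 = 1.24^2.5 = 1.712199
sin(2 * 11.3) = sin(22.6) = 0.384295
Q = 0.52 * 1.712199 * 0.384295
Q = 0.3422 m^3/s

0.3422


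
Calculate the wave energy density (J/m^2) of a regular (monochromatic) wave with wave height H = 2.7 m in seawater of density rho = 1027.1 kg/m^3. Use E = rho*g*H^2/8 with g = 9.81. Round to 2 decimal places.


E = (1/8) * rho * g * H^2
E = (1/8) * 1027.1 * 9.81 * 2.7^2
E = 0.125 * 1027.1 * 9.81 * 7.2900
E = 9181.62 J/m^2

9181.62


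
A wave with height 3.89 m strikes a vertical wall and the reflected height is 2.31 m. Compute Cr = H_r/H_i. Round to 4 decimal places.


Cr = H_r / H_i
Cr = 2.31 / 3.89
Cr = 0.5938

0.5938


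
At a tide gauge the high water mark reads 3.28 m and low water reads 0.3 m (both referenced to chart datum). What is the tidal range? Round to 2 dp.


Tidal range = High water - Low water
Tidal range = 3.28 - (0.3)
Tidal range = 2.98 m

2.98


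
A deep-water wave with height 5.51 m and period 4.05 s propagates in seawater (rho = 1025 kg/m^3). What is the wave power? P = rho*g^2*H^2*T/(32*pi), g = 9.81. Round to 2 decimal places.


P = rho * g^2 * H^2 * T / (32 * pi)
P = 1025 * 9.81^2 * 5.51^2 * 4.05 / (32 * pi)
P = 1025 * 96.2361 * 30.3601 * 4.05 / 100.53096
P = 120648.03 W/m

120648.03


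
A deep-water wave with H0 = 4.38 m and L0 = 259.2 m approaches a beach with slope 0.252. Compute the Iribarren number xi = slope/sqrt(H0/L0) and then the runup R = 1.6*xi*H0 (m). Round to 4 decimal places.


xi = slope / sqrt(H0/L0)
H0/L0 = 4.38/259.2 = 0.016898
sqrt(0.016898) = 0.129993
xi = 0.252 / 0.129993 = 1.938568
R = 1.6 * xi * H0 = 1.6 * 1.938568 * 4.38
R = 13.5855 m

13.5855


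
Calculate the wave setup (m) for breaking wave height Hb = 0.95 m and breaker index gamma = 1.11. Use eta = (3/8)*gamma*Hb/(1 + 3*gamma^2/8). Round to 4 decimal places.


eta = (3/8) * gamma * Hb / (1 + 3*gamma^2/8)
Numerator = (3/8) * 1.11 * 0.95 = 0.395437
Denominator = 1 + 3*1.11^2/8 = 1 + 0.462038 = 1.462038
eta = 0.395437 / 1.462038
eta = 0.2705 m

0.2705


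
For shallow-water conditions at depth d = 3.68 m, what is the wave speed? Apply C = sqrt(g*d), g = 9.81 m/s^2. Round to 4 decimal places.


Using the shallow-water approximation:
C = sqrt(g * d) = sqrt(9.81 * 3.68)
C = sqrt(36.1008)
C = 6.0084 m/s

6.0084


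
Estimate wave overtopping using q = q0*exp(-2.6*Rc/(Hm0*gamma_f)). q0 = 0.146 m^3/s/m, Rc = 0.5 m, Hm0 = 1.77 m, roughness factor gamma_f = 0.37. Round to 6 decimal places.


q = q0 * exp(-2.6 * Rc / (Hm0 * gamma_f))
Exponent = -2.6 * 0.5 / (1.77 * 0.37)
= -2.6 * 0.5 / 0.6549
= -1.985036
exp(-1.985036) = 0.137376
q = 0.146 * 0.137376
q = 0.020057 m^3/s/m

0.020057


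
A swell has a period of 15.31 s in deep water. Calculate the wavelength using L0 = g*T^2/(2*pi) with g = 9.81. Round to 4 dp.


L0 = g * T^2 / (2 * pi)
L0 = 9.81 * 15.31^2 / (2 * pi)
L0 = 9.81 * 234.3961 / 6.28319
L0 = 2299.4257 / 6.28319
L0 = 365.9650 m

365.9650


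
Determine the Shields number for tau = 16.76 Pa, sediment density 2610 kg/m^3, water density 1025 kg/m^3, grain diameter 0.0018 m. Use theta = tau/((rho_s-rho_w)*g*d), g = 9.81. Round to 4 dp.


theta = tau / ((rho_s - rho_w) * g * d)
rho_s - rho_w = 2610 - 1025 = 1585
Denominator = 1585 * 9.81 * 0.0018 = 27.987930
theta = 16.76 / 27.987930
theta = 0.5988

0.5988


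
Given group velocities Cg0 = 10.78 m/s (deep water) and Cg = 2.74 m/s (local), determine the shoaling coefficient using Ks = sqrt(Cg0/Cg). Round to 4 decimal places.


Ks = sqrt(Cg0 / Cg)
Ks = sqrt(10.78 / 2.74)
Ks = sqrt(3.9343)
Ks = 1.9835

1.9835


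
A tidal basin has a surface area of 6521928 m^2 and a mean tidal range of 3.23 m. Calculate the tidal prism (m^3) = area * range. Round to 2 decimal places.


Tidal prism = Area * Tidal range
P = 6521928 * 3.23
P = 21065827.44 m^3

21065827.44


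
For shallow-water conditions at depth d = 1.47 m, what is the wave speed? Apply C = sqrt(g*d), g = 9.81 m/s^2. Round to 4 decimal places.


Using the shallow-water approximation:
C = sqrt(g * d) = sqrt(9.81 * 1.47)
C = sqrt(14.4207)
C = 3.7975 m/s

3.7975


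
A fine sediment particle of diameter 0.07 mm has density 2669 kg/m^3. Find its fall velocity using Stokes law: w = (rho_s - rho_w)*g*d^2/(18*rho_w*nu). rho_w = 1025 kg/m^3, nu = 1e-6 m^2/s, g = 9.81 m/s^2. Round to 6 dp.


w = (rho_s - rho_w) * g * d^2 / (18 * rho_w * nu)
d = 0.07 mm = 0.000070 m
rho_s - rho_w = 2669 - 1025 = 1644
Numerator = 1644 * 9.81 * (0.000070)^2 = 0.000079025436
Denominator = 18 * 1025 * 1e-6 = 0.018450
w = 0.004283 m/s

0.004283


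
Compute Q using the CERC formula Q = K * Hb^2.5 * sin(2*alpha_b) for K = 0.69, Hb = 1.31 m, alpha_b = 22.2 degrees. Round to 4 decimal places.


Q = K * Hb^2.5 * sin(2 * alpha_b)
Hb^2.5 = 1.31^2.5 = 1.964166
sin(2 * 22.2) = sin(44.4) = 0.699663
Q = 0.69 * 1.964166 * 0.699663
Q = 0.9482 m^3/s

0.9482


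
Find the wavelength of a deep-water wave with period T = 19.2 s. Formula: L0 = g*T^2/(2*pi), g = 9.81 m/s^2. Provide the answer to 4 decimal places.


L0 = g * T^2 / (2 * pi)
L0 = 9.81 * 19.2^2 / (2 * pi)
L0 = 9.81 * 368.6400 / 6.28319
L0 = 3616.3584 / 6.28319
L0 = 575.5613 m

575.5613


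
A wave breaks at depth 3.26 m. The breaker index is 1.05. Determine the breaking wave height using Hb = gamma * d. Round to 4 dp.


Hb = gamma * d
Hb = 1.05 * 3.26
Hb = 3.4230 m

3.4230


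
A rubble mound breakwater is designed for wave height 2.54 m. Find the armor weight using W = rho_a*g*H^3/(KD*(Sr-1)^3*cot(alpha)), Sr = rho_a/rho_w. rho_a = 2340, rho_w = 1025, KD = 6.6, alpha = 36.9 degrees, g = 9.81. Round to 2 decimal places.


Sr = rho_a / rho_w = 2340 / 1025 = 2.282927
(Sr - 1) = 1.282927
(Sr - 1)^3 = 2.111571
cot(36.9) = 1 / tan(36.9) = 1 / 0.750821 = 1.331875
Numerator = 2340 * 9.81 * 2.54^3 = 376171.6089
Denominator = 6.6 * 2.111571 * 1.331875 = 18.561499
W = 376171.6089 / 18.561499
W = 20266.23 N

20266.23


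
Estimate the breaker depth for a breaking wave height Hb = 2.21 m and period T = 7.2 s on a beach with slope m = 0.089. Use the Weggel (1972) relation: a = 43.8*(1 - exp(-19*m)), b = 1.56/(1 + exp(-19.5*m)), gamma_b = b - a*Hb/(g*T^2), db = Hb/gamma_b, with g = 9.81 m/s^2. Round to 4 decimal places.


a = 43.8 * (1 - exp(-19 * m))
exp(-19 * 0.089) = exp(-1.6910) = 0.184335
a = 43.8 * (1 - 0.184335) = 35.726123
b = 1.56 / (1 + exp(-19.5 * m))
exp(-19.5 * 0.089) = exp(-1.7355) = 0.176312
b = 1.56 / (1 + 0.176312) = 1.326179
Hb / (g * T^2) = 2.21 / (9.81 * 7.2^2) = 2.21 / 508.5504 = 0.00434569
gamma_b = b - a * Hb/(g*T^2) = 1.326179 - 35.726123 * 0.00434569 = 1.170924
db = Hb / gamma_b = 2.21 / 1.170924
db = 1.8874 m

1.8874


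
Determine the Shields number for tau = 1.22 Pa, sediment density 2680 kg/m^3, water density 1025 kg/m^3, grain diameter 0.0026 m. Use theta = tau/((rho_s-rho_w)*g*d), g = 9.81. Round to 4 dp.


theta = tau / ((rho_s - rho_w) * g * d)
rho_s - rho_w = 2680 - 1025 = 1655
Denominator = 1655 * 9.81 * 0.0026 = 42.212430
theta = 1.22 / 42.212430
theta = 0.0289

0.0289


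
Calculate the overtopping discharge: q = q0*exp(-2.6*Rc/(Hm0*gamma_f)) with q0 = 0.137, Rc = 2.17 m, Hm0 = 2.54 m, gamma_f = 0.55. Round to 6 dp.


q = q0 * exp(-2.6 * Rc / (Hm0 * gamma_f))
Exponent = -2.6 * 2.17 / (2.54 * 0.55)
= -2.6 * 2.17 / 1.3970
= -4.038654
exp(-4.038654) = 0.017621
q = 0.137 * 0.017621
q = 0.002414 m^3/s/m

0.002414


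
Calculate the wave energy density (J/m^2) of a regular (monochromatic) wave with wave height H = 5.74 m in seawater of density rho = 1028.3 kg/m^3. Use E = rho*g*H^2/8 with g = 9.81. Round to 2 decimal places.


E = (1/8) * rho * g * H^2
E = (1/8) * 1028.3 * 9.81 * 5.74^2
E = 0.125 * 1028.3 * 9.81 * 32.9476
E = 41545.37 J/m^2

41545.37


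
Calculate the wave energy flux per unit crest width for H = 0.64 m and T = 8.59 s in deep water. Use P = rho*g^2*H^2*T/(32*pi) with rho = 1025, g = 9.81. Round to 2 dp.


P = rho * g^2 * H^2 * T / (32 * pi)
P = 1025 * 9.81^2 * 0.64^2 * 8.59 / (32 * pi)
P = 1025 * 96.2361 * 0.4096 * 8.59 / 100.53096
P = 3452.35 W/m

3452.35


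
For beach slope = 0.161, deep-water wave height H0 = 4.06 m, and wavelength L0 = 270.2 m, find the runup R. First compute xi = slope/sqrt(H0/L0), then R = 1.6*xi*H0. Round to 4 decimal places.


xi = slope / sqrt(H0/L0)
H0/L0 = 4.06/270.2 = 0.015026
sqrt(0.015026) = 0.122580
xi = 0.161 / 0.122580 = 1.313426
R = 1.6 * xi * H0 = 1.6 * 1.313426 * 4.06
R = 8.5320 m

8.5320


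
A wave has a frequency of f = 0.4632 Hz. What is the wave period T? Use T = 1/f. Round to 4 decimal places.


T = 1 / f
T = 1 / 0.4632
T = 2.1589 s

2.1589


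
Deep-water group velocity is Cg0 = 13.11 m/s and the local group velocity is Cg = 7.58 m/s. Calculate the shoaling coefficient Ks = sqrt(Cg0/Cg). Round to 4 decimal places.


Ks = sqrt(Cg0 / Cg)
Ks = sqrt(13.11 / 7.58)
Ks = sqrt(1.7296)
Ks = 1.3151

1.3151


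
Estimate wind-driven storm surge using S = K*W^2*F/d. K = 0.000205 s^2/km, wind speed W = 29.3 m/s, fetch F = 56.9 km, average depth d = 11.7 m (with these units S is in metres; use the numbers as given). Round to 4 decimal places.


S = K * W^2 * F / d
W^2 = 29.3^2 = 858.49
S = 0.000205 * 858.49 * 56.9 / 11.7
Numerator = 0.000205 * 858.49 * 56.9 = 10.013857
S = 10.013857 / 11.7 = 0.8559 m

0.8559


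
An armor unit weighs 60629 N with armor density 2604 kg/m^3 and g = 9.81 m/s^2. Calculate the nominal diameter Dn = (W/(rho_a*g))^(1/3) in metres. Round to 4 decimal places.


V = W / (rho_a * g)
V = 60629 / (2604 * 9.81)
V = 60629 / 25545.24
V = 2.373397 m^3
Dn = V^(1/3) = 2.373397^(1/3)
Dn = 1.3339 m

1.3339


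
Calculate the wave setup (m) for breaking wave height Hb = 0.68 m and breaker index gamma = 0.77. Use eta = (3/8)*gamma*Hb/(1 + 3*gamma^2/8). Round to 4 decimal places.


eta = (3/8) * gamma * Hb / (1 + 3*gamma^2/8)
Numerator = (3/8) * 0.77 * 0.68 = 0.196350
Denominator = 1 + 3*0.77^2/8 = 1 + 0.222338 = 1.222338
eta = 0.196350 / 1.222338
eta = 0.1606 m

0.1606


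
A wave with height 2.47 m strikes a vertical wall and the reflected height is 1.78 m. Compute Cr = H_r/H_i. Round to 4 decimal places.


Cr = H_r / H_i
Cr = 1.78 / 2.47
Cr = 0.7206

0.7206


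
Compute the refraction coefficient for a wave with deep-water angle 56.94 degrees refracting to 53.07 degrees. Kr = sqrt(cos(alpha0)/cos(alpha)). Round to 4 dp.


Kr = sqrt(cos(alpha0) / cos(alpha))
cos(56.94) = 0.545517
cos(53.07) = 0.600839
Kr = sqrt(0.545517 / 0.600839)
Kr = sqrt(0.907926)
Kr = 0.9529

0.9529


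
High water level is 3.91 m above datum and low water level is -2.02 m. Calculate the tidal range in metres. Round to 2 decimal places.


Tidal range = High water - Low water
Tidal range = 3.91 - (-2.02)
Tidal range = 5.93 m

5.93


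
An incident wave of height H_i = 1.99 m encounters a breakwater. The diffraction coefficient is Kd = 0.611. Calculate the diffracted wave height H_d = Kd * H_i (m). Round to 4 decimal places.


H_d = Kd * H_i
H_d = 0.611 * 1.99
H_d = 1.2159 m

1.2159


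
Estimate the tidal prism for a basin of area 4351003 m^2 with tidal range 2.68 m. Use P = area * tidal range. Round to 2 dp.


Tidal prism = Area * Tidal range
P = 4351003 * 2.68
P = 11660688.04 m^3

11660688.04


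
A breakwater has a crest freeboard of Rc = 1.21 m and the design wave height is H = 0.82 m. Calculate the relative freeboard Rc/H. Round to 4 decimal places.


Relative freeboard = Rc / H
= 1.21 / 0.82
= 1.4756

1.4756


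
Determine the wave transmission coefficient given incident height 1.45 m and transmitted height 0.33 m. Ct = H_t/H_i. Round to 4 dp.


Ct = H_t / H_i
Ct = 0.33 / 1.45
Ct = 0.2276

0.2276


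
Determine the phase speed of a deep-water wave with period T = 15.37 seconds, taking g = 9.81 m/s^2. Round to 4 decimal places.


We use the deep-water celerity formula:
C = g * T / (2 * pi)
C = 9.81 * 15.37 / (2 * 3.14159...)
C = 150.779700 / 6.283185
C = 23.9973 m/s

23.9973


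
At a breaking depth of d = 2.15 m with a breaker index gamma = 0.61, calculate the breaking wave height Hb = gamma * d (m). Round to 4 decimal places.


Hb = gamma * d
Hb = 0.61 * 2.15
Hb = 1.3115 m

1.3115


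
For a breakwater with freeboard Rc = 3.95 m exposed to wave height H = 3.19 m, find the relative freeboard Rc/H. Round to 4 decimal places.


Relative freeboard = Rc / H
= 3.95 / 3.19
= 1.2382

1.2382


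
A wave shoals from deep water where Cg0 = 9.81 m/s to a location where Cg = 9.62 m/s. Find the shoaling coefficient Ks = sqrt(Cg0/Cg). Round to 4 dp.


Ks = sqrt(Cg0 / Cg)
Ks = sqrt(9.81 / 9.62)
Ks = sqrt(1.0198)
Ks = 1.0098

1.0098


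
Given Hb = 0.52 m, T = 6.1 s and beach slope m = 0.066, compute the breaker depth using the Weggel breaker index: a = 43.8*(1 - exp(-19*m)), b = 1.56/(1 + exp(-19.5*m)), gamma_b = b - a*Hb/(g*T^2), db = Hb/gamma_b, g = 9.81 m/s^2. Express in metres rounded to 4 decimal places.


a = 43.8 * (1 - exp(-19 * m))
exp(-19 * 0.066) = exp(-1.2540) = 0.285361
a = 43.8 * (1 - 0.285361) = 31.301185
b = 1.56 / (1 + exp(-19.5 * m))
exp(-19.5 * 0.066) = exp(-1.2870) = 0.276098
b = 1.56 / (1 + 0.276098) = 1.222477
Hb / (g * T^2) = 0.52 / (9.81 * 6.1^2) = 0.52 / 365.0301 = 0.00142454
gamma_b = b - a * Hb/(g*T^2) = 1.222477 - 31.301185 * 0.00142454 = 1.177887
db = Hb / gamma_b = 0.52 / 1.177887
db = 0.4415 m

0.4415


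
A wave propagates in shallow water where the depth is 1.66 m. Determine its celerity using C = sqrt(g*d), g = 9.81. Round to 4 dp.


Using the shallow-water approximation:
C = sqrt(g * d) = sqrt(9.81 * 1.66)
C = sqrt(16.2846)
C = 4.0354 m/s

4.0354


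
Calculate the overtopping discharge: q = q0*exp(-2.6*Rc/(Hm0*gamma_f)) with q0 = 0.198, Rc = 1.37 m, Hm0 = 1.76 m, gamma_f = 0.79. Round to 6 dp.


q = q0 * exp(-2.6 * Rc / (Hm0 * gamma_f))
Exponent = -2.6 * 1.37 / (1.76 * 0.79)
= -2.6 * 1.37 / 1.3904
= -2.561853
exp(-2.561853) = 0.077162
q = 0.198 * 0.077162
q = 0.015278 m^3/s/m

0.015278


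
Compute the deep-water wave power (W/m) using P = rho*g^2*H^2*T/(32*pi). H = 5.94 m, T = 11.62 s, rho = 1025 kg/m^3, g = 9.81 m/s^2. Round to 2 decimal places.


P = rho * g^2 * H^2 * T / (32 * pi)
P = 1025 * 9.81^2 * 5.94^2 * 11.62 / (32 * pi)
P = 1025 * 96.2361 * 35.2836 * 11.62 / 100.53096
P = 402291.68 W/m

402291.68


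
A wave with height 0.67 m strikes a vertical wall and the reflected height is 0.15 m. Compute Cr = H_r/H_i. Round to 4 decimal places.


Cr = H_r / H_i
Cr = 0.15 / 0.67
Cr = 0.2239

0.2239


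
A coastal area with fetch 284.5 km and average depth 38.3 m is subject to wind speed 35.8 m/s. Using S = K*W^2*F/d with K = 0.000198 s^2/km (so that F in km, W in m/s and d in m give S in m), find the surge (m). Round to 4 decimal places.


S = K * W^2 * F / d
W^2 = 35.8^2 = 1281.64
S = 0.000198 * 1281.64 * 284.5 / 38.3
Numerator = 0.000198 * 1281.64 * 284.5 = 72.196063
S = 72.196063 / 38.3 = 1.8850 m

1.8850


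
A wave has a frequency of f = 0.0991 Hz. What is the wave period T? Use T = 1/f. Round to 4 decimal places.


T = 1 / f
T = 1 / 0.0991
T = 10.0908 s

10.0908


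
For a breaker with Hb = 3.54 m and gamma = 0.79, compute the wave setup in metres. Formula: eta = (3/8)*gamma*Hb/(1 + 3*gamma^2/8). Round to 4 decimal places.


eta = (3/8) * gamma * Hb / (1 + 3*gamma^2/8)
Numerator = (3/8) * 0.79 * 3.54 = 1.048725
Denominator = 1 + 3*0.79^2/8 = 1 + 0.234038 = 1.234038
eta = 1.048725 / 1.234038
eta = 0.8498 m

0.8498


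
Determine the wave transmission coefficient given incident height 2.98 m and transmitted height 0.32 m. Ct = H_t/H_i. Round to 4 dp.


Ct = H_t / H_i
Ct = 0.32 / 2.98
Ct = 0.1074

0.1074


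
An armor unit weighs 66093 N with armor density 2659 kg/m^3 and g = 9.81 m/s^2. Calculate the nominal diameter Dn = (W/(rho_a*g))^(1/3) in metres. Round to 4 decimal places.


V = W / (rho_a * g)
V = 66093 / (2659 * 9.81)
V = 66093 / 26084.79
V = 2.533775 m^3
Dn = V^(1/3) = 2.533775^(1/3)
Dn = 1.3633 m

1.3633


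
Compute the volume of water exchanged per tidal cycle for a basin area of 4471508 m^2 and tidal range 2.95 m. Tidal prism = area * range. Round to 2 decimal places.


Tidal prism = Area * Tidal range
P = 4471508 * 2.95
P = 13190948.60 m^3

13190948.60


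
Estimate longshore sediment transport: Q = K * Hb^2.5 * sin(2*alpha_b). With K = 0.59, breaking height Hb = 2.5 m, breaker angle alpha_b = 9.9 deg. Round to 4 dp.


Q = K * Hb^2.5 * sin(2 * alpha_b)
Hb^2.5 = 2.5^2.5 = 9.882118
sin(2 * 9.9) = sin(19.8) = 0.338738
Q = 0.59 * 9.882118 * 0.338738
Q = 1.9750 m^3/s

1.9750


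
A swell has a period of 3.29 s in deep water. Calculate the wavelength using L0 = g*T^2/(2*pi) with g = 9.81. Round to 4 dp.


L0 = g * T^2 / (2 * pi)
L0 = 9.81 * 3.29^2 / (2 * pi)
L0 = 9.81 * 10.8241 / 6.28319
L0 = 106.1844 / 6.28319
L0 = 16.8998 m

16.8998


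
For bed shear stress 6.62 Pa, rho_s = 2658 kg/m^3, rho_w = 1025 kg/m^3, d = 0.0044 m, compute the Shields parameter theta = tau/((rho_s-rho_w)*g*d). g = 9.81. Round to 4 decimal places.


theta = tau / ((rho_s - rho_w) * g * d)
rho_s - rho_w = 2658 - 1025 = 1633
Denominator = 1633 * 9.81 * 0.0044 = 70.486812
theta = 6.62 / 70.486812
theta = 0.0939

0.0939


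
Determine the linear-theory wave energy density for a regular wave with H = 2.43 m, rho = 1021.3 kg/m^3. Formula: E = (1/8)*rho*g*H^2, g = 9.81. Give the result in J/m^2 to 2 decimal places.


E = (1/8) * rho * g * H^2
E = (1/8) * 1021.3 * 9.81 * 2.43^2
E = 0.125 * 1021.3 * 9.81 * 5.9049
E = 7395.11 J/m^2

7395.11


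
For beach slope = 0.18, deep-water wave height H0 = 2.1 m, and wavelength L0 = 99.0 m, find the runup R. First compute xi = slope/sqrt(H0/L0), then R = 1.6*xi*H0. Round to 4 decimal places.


xi = slope / sqrt(H0/L0)
H0/L0 = 2.1/99.0 = 0.021212
sqrt(0.021212) = 0.145644
xi = 0.18 / 0.145644 = 1.235892
R = 1.6 * xi * H0 = 1.6 * 1.235892 * 2.1
R = 4.1526 m

4.1526


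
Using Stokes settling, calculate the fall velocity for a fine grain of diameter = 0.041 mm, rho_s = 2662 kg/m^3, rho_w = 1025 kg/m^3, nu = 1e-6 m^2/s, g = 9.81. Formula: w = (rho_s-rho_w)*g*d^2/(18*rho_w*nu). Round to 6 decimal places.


w = (rho_s - rho_w) * g * d^2 / (18 * rho_w * nu)
d = 0.041 mm = 0.000041 m
rho_s - rho_w = 2662 - 1025 = 1637
Numerator = 1637 * 9.81 * (0.000041)^2 = 0.000026995129
Denominator = 18 * 1025 * 1e-6 = 0.018450
w = 0.001463 m/s

0.001463


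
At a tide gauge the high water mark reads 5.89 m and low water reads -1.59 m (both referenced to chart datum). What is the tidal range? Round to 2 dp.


Tidal range = High water - Low water
Tidal range = 5.89 - (-1.59)
Tidal range = 7.48 m

7.48


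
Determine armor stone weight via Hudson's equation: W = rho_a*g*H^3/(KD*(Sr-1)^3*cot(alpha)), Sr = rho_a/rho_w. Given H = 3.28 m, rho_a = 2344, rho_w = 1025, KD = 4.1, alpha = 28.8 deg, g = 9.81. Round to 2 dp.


Sr = rho_a / rho_w = 2344 / 1025 = 2.286829
(Sr - 1) = 1.286829
(Sr - 1)^3 = 2.130899
cot(28.8) = 1 / tan(28.8) = 1 / 0.549755 = 1.818993
Numerator = 2344 * 9.81 * 3.28^3 = 811424.5547
Denominator = 4.1 * 2.130899 * 1.818993 = 15.891970
W = 811424.5547 / 15.891970
W = 51058.78 N

51058.78


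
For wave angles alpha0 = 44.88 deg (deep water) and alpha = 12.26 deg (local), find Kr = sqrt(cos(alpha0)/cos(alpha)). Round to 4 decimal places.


Kr = sqrt(cos(alpha0) / cos(alpha))
cos(44.88) = 0.708586
cos(12.26) = 0.977194
Kr = sqrt(0.708586 / 0.977194)
Kr = sqrt(0.725123)
Kr = 0.8515

0.8515


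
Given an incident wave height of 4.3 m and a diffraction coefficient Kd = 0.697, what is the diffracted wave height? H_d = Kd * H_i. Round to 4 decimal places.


H_d = Kd * H_i
H_d = 0.697 * 4.3
H_d = 2.9971 m

2.9971


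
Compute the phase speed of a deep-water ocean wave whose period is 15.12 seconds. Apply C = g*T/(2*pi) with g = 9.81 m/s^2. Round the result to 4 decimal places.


We use the deep-water celerity formula:
C = g * T / (2 * pi)
C = 9.81 * 15.12 / (2 * 3.14159...)
C = 148.327200 / 6.283185
C = 23.6070 m/s

23.6070


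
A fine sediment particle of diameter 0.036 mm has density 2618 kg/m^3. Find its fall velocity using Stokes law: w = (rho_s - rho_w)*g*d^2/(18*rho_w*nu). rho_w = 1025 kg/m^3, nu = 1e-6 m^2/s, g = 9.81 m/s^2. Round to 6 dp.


w = (rho_s - rho_w) * g * d^2 / (18 * rho_w * nu)
d = 0.036 mm = 0.000036 m
rho_s - rho_w = 2618 - 1025 = 1593
Numerator = 1593 * 9.81 * (0.000036)^2 = 0.000020253020
Denominator = 18 * 1025 * 1e-6 = 0.018450
w = 0.001098 m/s

0.001098


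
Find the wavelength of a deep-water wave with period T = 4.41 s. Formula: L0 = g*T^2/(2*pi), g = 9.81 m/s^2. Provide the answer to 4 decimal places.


L0 = g * T^2 / (2 * pi)
L0 = 9.81 * 4.41^2 / (2 * pi)
L0 = 9.81 * 19.4481 / 6.28319
L0 = 190.7859 / 6.28319
L0 = 30.3645 m

30.3645


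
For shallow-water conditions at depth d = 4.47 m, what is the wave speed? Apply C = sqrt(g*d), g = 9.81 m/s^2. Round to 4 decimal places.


Using the shallow-water approximation:
C = sqrt(g * d) = sqrt(9.81 * 4.47)
C = sqrt(43.8507)
C = 6.6220 m/s

6.6220


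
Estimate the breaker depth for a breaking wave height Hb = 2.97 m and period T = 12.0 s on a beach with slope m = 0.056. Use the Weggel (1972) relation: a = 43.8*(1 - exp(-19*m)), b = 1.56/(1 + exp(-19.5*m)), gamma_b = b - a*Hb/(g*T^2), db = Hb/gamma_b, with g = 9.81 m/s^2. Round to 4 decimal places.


a = 43.8 * (1 - exp(-19 * m))
exp(-19 * 0.056) = exp(-1.0640) = 0.345073
a = 43.8 * (1 - 0.345073) = 28.685813
b = 1.56 / (1 + exp(-19.5 * m))
exp(-19.5 * 0.056) = exp(-1.0920) = 0.335545
b = 1.56 / (1 + 0.335545) = 1.168063
Hb / (g * T^2) = 2.97 / (9.81 * 12.0^2) = 2.97 / 1412.6400 = 0.00210245
gamma_b = b - a * Hb/(g*T^2) = 1.168063 - 28.685813 * 0.00210245 = 1.107752
db = Hb / gamma_b = 2.97 / 1.107752
db = 2.6811 m

2.6811


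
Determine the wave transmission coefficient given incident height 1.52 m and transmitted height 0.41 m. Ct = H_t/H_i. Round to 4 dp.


Ct = H_t / H_i
Ct = 0.41 / 1.52
Ct = 0.2697

0.2697


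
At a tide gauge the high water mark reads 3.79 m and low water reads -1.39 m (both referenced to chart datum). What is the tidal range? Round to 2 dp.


Tidal range = High water - Low water
Tidal range = 3.79 - (-1.39)
Tidal range = 5.18 m

5.18


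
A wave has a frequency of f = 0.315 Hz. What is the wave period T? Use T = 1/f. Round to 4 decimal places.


T = 1 / f
T = 1 / 0.315
T = 3.1746 s

3.1746


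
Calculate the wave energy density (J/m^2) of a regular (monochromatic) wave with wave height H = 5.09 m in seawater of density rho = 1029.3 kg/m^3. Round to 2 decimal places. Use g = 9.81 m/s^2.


E = (1/8) * rho * g * H^2
E = (1/8) * 1029.3 * 9.81 * 5.09^2
E = 0.125 * 1029.3 * 9.81 * 25.9081
E = 32700.66 J/m^2

32700.66


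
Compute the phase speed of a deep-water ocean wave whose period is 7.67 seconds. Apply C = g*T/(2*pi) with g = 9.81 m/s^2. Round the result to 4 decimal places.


We use the deep-water celerity formula:
C = g * T / (2 * pi)
C = 9.81 * 7.67 / (2 * 3.14159...)
C = 75.242700 / 6.283185
C = 11.9752 m/s

11.9752


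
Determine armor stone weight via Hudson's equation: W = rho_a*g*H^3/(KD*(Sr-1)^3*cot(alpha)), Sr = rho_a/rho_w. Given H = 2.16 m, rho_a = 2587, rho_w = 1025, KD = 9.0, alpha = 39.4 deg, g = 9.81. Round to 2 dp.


Sr = rho_a / rho_w = 2587 / 1025 = 2.523902
(Sr - 1) = 1.523902
(Sr - 1)^3 = 3.538926
cot(39.4) = 1 / tan(39.4) = 1 / 0.821409 = 1.217420
Numerator = 2587 * 9.81 * 2.16^3 = 255756.5056
Denominator = 9.0 * 3.538926 * 1.217420 = 38.775232
W = 255756.5056 / 38.775232
W = 6595.87 N

6595.87


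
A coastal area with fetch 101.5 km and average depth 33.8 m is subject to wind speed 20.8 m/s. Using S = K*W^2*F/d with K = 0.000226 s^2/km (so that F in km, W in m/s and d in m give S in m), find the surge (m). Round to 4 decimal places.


S = K * W^2 * F / d
W^2 = 20.8^2 = 432.64
S = 0.000226 * 432.64 * 101.5 / 33.8
Numerator = 0.000226 * 432.64 * 101.5 = 9.924329
S = 9.924329 / 33.8 = 0.2936 m

0.2936


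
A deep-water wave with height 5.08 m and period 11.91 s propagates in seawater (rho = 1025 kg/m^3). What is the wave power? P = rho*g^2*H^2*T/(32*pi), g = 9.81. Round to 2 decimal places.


P = rho * g^2 * H^2 * T / (32 * pi)
P = 1025 * 9.81^2 * 5.08^2 * 11.91 / (32 * pi)
P = 1025 * 96.2361 * 25.8064 * 11.91 / 100.53096
P = 301579.08 W/m

301579.08


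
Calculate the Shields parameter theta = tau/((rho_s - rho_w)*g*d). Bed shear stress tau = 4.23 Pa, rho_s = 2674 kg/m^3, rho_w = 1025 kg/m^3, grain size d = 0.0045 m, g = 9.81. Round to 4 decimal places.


theta = tau / ((rho_s - rho_w) * g * d)
rho_s - rho_w = 2674 - 1025 = 1649
Denominator = 1649 * 9.81 * 0.0045 = 72.795105
theta = 4.23 / 72.795105
theta = 0.0581

0.0581


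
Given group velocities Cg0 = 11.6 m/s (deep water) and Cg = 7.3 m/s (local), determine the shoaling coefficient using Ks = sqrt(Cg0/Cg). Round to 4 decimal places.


Ks = sqrt(Cg0 / Cg)
Ks = sqrt(11.6 / 7.3)
Ks = sqrt(1.5890)
Ks = 1.2606

1.2606


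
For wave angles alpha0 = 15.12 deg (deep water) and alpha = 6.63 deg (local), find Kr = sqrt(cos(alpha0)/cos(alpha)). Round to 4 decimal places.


Kr = sqrt(cos(alpha0) / cos(alpha))
cos(15.12) = 0.965382
cos(6.63) = 0.993312
Kr = sqrt(0.965382 / 0.993312)
Kr = sqrt(0.971881)
Kr = 0.9858

0.9858


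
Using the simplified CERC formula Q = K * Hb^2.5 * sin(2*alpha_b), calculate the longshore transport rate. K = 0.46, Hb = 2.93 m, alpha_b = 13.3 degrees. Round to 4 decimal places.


Q = K * Hb^2.5 * sin(2 * alpha_b)
Hb^2.5 = 2.93^2.5 = 14.694982
sin(2 * 13.3) = sin(26.6) = 0.447759
Q = 0.46 * 14.694982 * 0.447759
Q = 3.0267 m^3/s

3.0267


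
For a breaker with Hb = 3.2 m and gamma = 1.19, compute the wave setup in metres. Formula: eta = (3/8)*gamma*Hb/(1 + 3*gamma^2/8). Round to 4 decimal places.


eta = (3/8) * gamma * Hb / (1 + 3*gamma^2/8)
Numerator = (3/8) * 1.19 * 3.2 = 1.428000
Denominator = 1 + 3*1.19^2/8 = 1 + 0.531038 = 1.531038
eta = 1.428000 / 1.531038
eta = 0.9327 m

0.9327


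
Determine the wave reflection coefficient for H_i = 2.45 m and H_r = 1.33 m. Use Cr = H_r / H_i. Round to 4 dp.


Cr = H_r / H_i
Cr = 1.33 / 2.45
Cr = 0.5429

0.5429


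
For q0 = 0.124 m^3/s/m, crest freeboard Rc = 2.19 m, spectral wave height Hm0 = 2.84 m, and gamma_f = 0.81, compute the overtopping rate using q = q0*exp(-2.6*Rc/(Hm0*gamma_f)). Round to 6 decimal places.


q = q0 * exp(-2.6 * Rc / (Hm0 * gamma_f))
Exponent = -2.6 * 2.19 / (2.84 * 0.81)
= -2.6 * 2.19 / 2.3004
= -2.475222
exp(-2.475222) = 0.084144
q = 0.124 * 0.084144
q = 0.010434 m^3/s/m

0.010434


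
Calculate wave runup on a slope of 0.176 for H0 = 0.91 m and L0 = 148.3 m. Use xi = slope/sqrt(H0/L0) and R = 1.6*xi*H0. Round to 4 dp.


xi = slope / sqrt(H0/L0)
H0/L0 = 0.91/148.3 = 0.006136
sqrt(0.006136) = 0.078334
xi = 0.176 / 0.078334 = 2.246790
R = 1.6 * xi * H0 = 1.6 * 2.246790 * 0.91
R = 3.2713 m

3.2713


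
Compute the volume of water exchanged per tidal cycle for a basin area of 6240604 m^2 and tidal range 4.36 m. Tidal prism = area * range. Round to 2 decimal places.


Tidal prism = Area * Tidal range
P = 6240604 * 4.36
P = 27209033.44 m^3

27209033.44


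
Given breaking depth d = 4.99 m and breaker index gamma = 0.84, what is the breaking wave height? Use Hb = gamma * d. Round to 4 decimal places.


Hb = gamma * d
Hb = 0.84 * 4.99
Hb = 4.1916 m

4.1916
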